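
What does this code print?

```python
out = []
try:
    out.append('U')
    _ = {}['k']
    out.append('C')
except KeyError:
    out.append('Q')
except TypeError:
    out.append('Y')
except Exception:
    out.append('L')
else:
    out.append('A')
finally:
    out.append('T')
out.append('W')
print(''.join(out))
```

Execution trace: 'U' (try body) → 'Q' (except KeyError) → 'T' (finally) → 'W' (after the try/except). Output: UQTW

Answer: UQTW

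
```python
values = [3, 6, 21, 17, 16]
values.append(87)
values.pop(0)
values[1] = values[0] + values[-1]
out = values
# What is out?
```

Trace:
`values = [3, 6, 21, 17, 16]` → values = [3, 6, 21, 17, 16]
`values.append(87)` → values = [3, 6, 21, 17, 16, 87]
`values.pop(0)` → values = [6, 21, 17, 16, 87]
`values[1] = values[0] + values[-1]` → values = [6, 93, 17, 16, 87]
`out = values` → out = [6, 93, 17, 16, 87]
So out = [6, 93, 17, 16, 87]

Answer: [6, 93, 17, 16, 87]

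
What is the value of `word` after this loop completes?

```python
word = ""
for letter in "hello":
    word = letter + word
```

Reverse 'hello'
`word` takes the values: "" → "h" → "eh" → "leh" → "lleh" → "olleh"

Answer: "olleh"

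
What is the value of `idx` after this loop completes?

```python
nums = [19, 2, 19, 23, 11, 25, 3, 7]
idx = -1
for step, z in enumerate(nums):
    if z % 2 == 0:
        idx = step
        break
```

First even number index in [19, 2, 19, 23, 11, 25, 3, 7]
`idx` takes the values: -1 → 1

Answer: 1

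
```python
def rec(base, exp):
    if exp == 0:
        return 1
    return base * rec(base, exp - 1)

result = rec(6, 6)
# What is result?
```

rec(6, 6) = 6 * 6 * 6 * 6 * 6 * 6 = 46656

Answer: 46656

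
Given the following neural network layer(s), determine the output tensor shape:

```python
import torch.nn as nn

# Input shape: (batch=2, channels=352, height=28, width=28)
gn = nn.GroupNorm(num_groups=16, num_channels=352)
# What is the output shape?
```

Input: (2, 352, 28, 28) -> Output: (2, 352, 28, 28)

Answer: (2, 352, 28, 28)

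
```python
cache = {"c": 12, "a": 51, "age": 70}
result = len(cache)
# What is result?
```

Trace:
`cache = {"c": 12, "a": 51, "age": 70}` → cache = {'c': 12, 'a': 51, 'age': 70}
`result = len(cache)` → result = 3
So result = 3

Answer: 3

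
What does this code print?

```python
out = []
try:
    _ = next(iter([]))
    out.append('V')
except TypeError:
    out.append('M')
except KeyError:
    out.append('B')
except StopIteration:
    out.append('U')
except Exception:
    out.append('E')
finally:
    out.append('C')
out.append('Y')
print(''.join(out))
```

Execution trace: 'U' (except StopIteration) → 'C' (finally) → 'Y' (after the try/except). Output: UCY

Answer: UCY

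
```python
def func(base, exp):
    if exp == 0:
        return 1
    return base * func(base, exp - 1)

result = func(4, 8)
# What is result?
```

func(4, 8) = 4 * 4 * 4 * 4 * 4 * 4 * 4 * 4 = 65536

Answer: 65536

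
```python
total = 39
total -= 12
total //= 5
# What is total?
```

Trace:
`total = 39` → total = 39
`total -= 12` → total = 27
`total //= 5` → total = 5
So total = 5

Answer: 5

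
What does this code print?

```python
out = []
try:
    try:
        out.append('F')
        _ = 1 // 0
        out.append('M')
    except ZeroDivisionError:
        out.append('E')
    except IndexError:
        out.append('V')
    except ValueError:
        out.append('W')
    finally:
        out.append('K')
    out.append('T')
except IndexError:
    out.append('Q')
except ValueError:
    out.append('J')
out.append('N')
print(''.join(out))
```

Execution trace: 'F' (inner try body) → 'E' (inner except ZeroDivisionError) → 'K' (inner finally) → 'T' (try body, no exception) → 'N' (after the try/except). Output: FEKTN

Answer: FEKTN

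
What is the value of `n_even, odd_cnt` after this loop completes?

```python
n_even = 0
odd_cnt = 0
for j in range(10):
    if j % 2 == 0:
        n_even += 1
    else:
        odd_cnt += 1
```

Count evens and odds in range(10)
`n_even, odd_cnt` takes the values: (0, 0) → (1, 0) → (1, 1) → (2, 1) → (2, 2) → (3, 2) → (3, 3) → (4, 3) → (4, 4) → (5, 4) → (5, 5)

Answer: 5, 5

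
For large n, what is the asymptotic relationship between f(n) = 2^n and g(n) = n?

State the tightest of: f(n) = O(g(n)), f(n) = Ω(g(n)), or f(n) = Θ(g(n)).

2^n vs n: f(n) = Ω(g(n)) but not O(g(n)) — 2^n grows strictly faster than n.

Answer: f(n) = Ω(g(n)) but not O(g(n)) — 2^n grows strictly faster than n.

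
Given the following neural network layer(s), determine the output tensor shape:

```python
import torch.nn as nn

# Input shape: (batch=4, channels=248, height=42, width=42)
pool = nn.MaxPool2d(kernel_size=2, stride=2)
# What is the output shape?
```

Input: (4, 248, 42, 42) -> Output: (4, 248, 21, 21)

Answer: (4, 248, 21, 21)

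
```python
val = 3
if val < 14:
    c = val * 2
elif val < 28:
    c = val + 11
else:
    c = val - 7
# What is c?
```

Trace:
`val = 3` → val = 3
`if val < 14: ...` → val < 14 is True → c = 6
So c = 6

Answer: 6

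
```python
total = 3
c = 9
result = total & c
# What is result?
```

Trace:
`total = 3` → total = 3
`c = 9` → c = 9
`result = total & c` → result = 1
So result = 1

Answer: 1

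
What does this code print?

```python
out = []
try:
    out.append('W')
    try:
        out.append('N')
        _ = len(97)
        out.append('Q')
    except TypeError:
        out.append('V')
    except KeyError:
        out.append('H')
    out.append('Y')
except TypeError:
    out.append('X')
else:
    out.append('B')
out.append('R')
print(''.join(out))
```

Execution trace: 'W' (try body) → 'N' (inner try body) → 'V' (inner except TypeError) → 'Y' (try body, no exception) → 'B' (else) → 'R' (after the try/except). Output: WNVYBR

Answer: WNVYBR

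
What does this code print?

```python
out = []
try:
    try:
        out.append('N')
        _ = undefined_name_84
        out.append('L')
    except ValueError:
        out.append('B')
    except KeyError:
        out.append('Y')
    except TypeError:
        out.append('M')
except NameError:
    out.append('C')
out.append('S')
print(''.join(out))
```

Execution trace: 'N' (try body) → 'C' (outer except NameError) → 'S' (after the try/except). Output: NCS

Answer: NCS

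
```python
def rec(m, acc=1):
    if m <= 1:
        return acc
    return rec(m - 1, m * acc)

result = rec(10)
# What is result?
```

Accumulator trace (n, acc): (10, 1) -> (9, 10) -> (8, 90) -> (7, 720) -> (6, 5040) -> (5, 30240) -> (4, 151200) -> (3, 604800) -> (2, 1814400) -> (1, 3628800) -> return 3628800

Answer: 3628800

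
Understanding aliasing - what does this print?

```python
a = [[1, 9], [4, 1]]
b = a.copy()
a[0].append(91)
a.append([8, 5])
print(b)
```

Key concept: shallow copy with nested lists.
Step by step:
`a = [[1, 9], [4, 1]]` → a = [[1, 9], [4, 1]]
`b = a.copy()` → b = [[1, 9], [4, 1]]
`a[0].append(91)` → a = [[1, 9, 91], [4, 1]]; b = [[1, 9, 91], [4, 1]]
`a.append([8, 5])` → a = [[1, 9, 91], [4, 1], [8, 5]]
`print(b)` → prints [[1, 9, 91], [4, 1]]

Answer: [[1, 9, 91], [4, 1]]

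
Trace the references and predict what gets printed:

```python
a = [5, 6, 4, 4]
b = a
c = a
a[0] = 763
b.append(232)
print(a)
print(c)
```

Key concept: multiple aliases.
Step by step:
`a = [5, 6, 4, 4]` → a = [5, 6, 4, 4]
`b = a` → b = [5, 6, 4, 4] (same object as a)
`c = a` → c = [5, 6, 4, 4] (same object as a, b)
`a[0] = 763` → a = [763, 6, 4, 4] (same object as b, c); b = [763, 6, 4, 4] (same object as a, c); c = [763, 6, 4, 4] (same object as a, b)
`b.append(232)` → a = [763, 6, 4, 4, 232] (same object as b, c); b = [763, 6, 4, 4, 232] (same object as a, c); c = [763, 6, 4, 4, 232] (same object as a, b)
`print(a)` → prints [763, 6, 4, 4, 232]
`print(c)` → prints [763, 6, 4, 4, 232]

Answer:
[763, 6, 4, 4, 232]
[763, 6, 4, 4, 232]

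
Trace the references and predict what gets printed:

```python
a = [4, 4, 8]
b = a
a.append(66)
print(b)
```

Key concept: basic list aliasing.
Step by step:
`a = [4, 4, 8]` → a = [4, 4, 8]
`b = a` → b = [4, 4, 8] (same object as a)
`a.append(66)` → a = [4, 4, 8, 66] (same object as b); b = [4, 4, 8, 66] (same object as a)
`print(b)` → prints [4, 4, 8, 66]

Answer: [4, 4, 8, 66]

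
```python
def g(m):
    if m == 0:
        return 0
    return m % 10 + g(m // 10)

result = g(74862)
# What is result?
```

Sum of digits of 74862: 2 + 6 + 8 + 4 + 7 = 27

Answer: 27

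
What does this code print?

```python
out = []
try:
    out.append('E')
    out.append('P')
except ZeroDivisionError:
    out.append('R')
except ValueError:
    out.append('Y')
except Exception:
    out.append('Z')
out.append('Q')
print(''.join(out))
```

Execution trace: 'E' (try body) → 'P' (try body, no exception) → 'Q' (after the try/except). Output: EPQ

Answer: EPQ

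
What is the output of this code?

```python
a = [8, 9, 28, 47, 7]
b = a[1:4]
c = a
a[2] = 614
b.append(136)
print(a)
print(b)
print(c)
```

Key concept: slice vs alias.
Step by step:
`a = [8, 9, 28, 47, 7]` → a = [8, 9, 28, 47, 7]
`b = a[1:4]` → b = [9, 28, 47]
`c = a` → c = [8, 9, 28, 47, 7] (same object as a)
`a[2] = 614` → a = [8, 9, 614, 47, 7] (same object as c); c = [8, 9, 614, 47, 7] (same object as a)
`b.append(136)` → b = [9, 28, 47, 136]
`print(a)` → prints [8, 9, 614, 47, 7]
`print(b)` → prints [9, 28, 47, 136]
`print(c)` → prints [8, 9, 614, 47, 7]

Answer:
[8, 9, 614, 47, 7]
[9, 28, 47, 136]
[8, 9, 614, 47, 7]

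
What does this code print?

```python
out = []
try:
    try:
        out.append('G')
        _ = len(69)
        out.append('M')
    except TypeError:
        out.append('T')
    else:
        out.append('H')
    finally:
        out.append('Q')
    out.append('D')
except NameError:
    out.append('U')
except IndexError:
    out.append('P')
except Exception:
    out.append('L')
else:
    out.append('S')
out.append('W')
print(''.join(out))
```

Execution trace: 'G' (inner try body) → 'T' (inner except TypeError) → 'Q' (inner finally) → 'D' (try body, no exception) → 'S' (else) → 'W' (after the try/except). Output: GTQDSW

Answer: GTQDSW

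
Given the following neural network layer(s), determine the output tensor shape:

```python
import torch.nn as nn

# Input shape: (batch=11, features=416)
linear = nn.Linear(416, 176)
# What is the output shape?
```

Input: (11, 416) -> Output: (11, 176)

Answer: (11, 176)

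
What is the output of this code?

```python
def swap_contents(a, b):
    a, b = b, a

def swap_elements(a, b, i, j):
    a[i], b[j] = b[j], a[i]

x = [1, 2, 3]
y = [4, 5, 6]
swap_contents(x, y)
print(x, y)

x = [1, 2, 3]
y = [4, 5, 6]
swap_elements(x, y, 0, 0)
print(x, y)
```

Key concept: parameter rebinding vs mutation.
Step by step:
`x = [1, 2, 3]` → x = [1, 2, 3]
`y = [4, 5, 6]` → y = [4, 5, 6]
`swap_contents(x, y)` → no visible change to tracked variables
`print(x, y)` → prints [1, 2, 3] [4, 5, 6]
`x = [1, 2, 3]` → x = [1, 2, 3]
`y = [4, 5, 6]` → y = [4, 5, 6]
`swap_elements(x, y, 0, 0)` → x = [4, 2, 3]; y = [1, 5, 6]
`print(x, y)` → prints [4, 2, 3] [1, 5, 6]

Answer:
[1, 2, 3] [4, 5, 6]
[4, 2, 3] [1, 5, 6]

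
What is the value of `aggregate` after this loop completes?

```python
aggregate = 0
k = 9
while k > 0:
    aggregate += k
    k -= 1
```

Sum 9 down to 1
`aggregate` takes the values: 0 → 9 → 17 → 24 → 30 → 35 → 39 → 42 → 44 → 45

Answer: 45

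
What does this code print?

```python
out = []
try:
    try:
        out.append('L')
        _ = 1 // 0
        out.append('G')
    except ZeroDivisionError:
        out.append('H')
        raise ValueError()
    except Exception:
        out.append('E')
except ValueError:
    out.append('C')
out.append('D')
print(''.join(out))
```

Execution trace: 'L' (inner try body) → 'H' (inner except ZeroDivisionError) → 'C' (outer except ValueError) → 'D' (after the try/except). Output: LHCD

Answer: LHCD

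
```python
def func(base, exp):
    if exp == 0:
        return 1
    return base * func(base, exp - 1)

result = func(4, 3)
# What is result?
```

func(4, 3) = 4 * 4 * 4 = 64

Answer: 64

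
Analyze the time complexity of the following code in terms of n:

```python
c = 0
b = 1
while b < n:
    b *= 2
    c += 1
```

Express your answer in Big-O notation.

Each loop level contributes: log n. Multiplying the contributions gives O(log n).

Answer: O(log n)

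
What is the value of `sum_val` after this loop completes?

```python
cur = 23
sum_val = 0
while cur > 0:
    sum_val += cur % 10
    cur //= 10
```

Sum digits of 23
`sum_val` takes the values: 0 → 3 → 5

Answer: 5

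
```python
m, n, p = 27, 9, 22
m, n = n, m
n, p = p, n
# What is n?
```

Trace:
`m, n, p = 27, 9, 22` → m = 27; n = 9; p = 22
`m, n = n, m` → m = 9; n = 27
`n, p = p, n` → n = 22; p = 27
So n = 22

Answer: 22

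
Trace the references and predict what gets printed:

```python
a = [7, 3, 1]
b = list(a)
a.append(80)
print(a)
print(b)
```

Key concept: list() constructor creates copy.
Step by step:
`a = [7, 3, 1]` → a = [7, 3, 1]
`b = list(a)` → b = [7, 3, 1]
`a.append(80)` → a = [7, 3, 1, 80]
`print(a)` → prints [7, 3, 1, 80]
`print(b)` → prints [7, 3, 1]

Answer:
[7, 3, 1, 80]
[7, 3, 1]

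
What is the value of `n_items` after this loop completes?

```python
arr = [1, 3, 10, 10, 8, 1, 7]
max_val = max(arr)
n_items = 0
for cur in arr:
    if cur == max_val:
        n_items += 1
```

Count of max value 10 in [1, 3, 10, 10, 8, 1, 7]
`n_items` takes the values: 0 → 1 → 2

Answer: 2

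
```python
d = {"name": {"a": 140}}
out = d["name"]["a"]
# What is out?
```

Trace:
`d = {"name": {"a": 140}}` → d = {'name': {'a': 140}}
`out = d["name"]["a"]` → out = 140
So out = 140

Answer: 140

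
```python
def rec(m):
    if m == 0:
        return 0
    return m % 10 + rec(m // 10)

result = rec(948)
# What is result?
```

Sum of digits of 948: 8 + 4 + 9 = 21

Answer: 21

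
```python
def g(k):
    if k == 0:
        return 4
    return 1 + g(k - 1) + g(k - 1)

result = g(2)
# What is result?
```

g(k) = 1 + 2·g(k-1), g(0)=4. Closed form: (4+1)·2^2 - 1 = 19.

Answer: 19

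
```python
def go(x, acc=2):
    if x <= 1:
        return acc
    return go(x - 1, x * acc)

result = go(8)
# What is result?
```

Accumulator trace (n, acc): (8, 2) -> (7, 16) -> (6, 112) -> (5, 672) -> (4, 3360) -> (3, 13440) -> (2, 40320) -> (1, 80640) -> return 80640

Answer: 80640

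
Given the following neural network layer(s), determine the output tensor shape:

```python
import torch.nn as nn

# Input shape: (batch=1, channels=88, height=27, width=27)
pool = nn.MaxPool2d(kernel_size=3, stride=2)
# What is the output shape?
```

Input: (1, 88, 27, 27) -> Output: (1, 88, 13, 13)

Answer: (1, 88, 13, 13)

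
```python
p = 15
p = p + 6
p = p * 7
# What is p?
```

Trace:
`p = 15` → p = 15
`p = p + 6` → p = 21
`p = p * 7` → p = 147
So p = 147

Answer: 147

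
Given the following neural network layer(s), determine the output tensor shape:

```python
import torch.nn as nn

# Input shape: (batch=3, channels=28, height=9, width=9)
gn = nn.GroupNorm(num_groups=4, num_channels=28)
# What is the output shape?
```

Input: (3, 28, 9, 9) -> Output: (3, 28, 9, 9)

Answer: (3, 28, 9, 9)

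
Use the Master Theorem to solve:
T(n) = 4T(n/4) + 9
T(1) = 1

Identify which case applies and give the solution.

a=4, b=4, f(n)=9. log_4(4) = 1. Since c=0 < 1, Case 1 applies: T(n) = Θ(n^log_b(a)) = O(n).

Answer: O(n) - Case 1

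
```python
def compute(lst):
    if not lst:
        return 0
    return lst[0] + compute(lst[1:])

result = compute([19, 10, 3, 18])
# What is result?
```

19 + 10 + 3 + 18 + 0 = 50

Answer: 50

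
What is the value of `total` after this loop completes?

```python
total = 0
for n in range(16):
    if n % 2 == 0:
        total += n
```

Sum of even numbers 0 to 15
`total` takes the values: 0 → 2 → 6 → 12 → 20 → 30 → 42 → 56

Answer: 56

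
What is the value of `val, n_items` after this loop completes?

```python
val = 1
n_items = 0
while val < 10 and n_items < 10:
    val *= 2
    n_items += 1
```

Double until >= 10 or 10 iterations
`val, n_items` takes the values: (1, 0) → (2, 0) → (2, 1) → (4, 1) → (4, 2) → (8, 2) → (8, 3) → (16, 3) → (16, 4)

Answer: 16, 4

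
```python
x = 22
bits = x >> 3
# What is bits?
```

Trace:
`x = 22` → x = 22
`bits = x >> 3` → bits = 2
So bits = 2

Answer: 2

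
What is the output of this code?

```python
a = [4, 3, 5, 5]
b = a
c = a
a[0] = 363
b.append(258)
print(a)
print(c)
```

Key concept: multiple aliases.
Step by step:
`a = [4, 3, 5, 5]` → a = [4, 3, 5, 5]
`b = a` → b = [4, 3, 5, 5] (same object as a)
`c = a` → c = [4, 3, 5, 5] (same object as a, b)
`a[0] = 363` → a = [363, 3, 5, 5] (same object as b, c); b = [363, 3, 5, 5] (same object as a, c); c = [363, 3, 5, 5] (same object as a, b)
`b.append(258)` → a = [363, 3, 5, 5, 258] (same object as b, c); b = [363, 3, 5, 5, 258] (same object as a, c); c = [363, 3, 5, 5, 258] (same object as a, b)
`print(a)` → prints [363, 3, 5, 5, 258]
`print(c)` → prints [363, 3, 5, 5, 258]

Answer:
[363, 3, 5, 5, 258]
[363, 3, 5, 5, 258]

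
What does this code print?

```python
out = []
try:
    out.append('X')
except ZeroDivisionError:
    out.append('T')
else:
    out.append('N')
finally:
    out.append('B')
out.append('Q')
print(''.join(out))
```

Execution trace: 'X' (try body, no exception) → 'N' (else) → 'B' (finally) → 'Q' (after the try/except). Output: XNBQ

Answer: XNBQ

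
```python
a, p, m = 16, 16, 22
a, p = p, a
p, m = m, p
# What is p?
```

Trace:
`a, p, m = 16, 16, 22` → a = 16; p = 16; m = 22
`a, p = p, a` → a = 16; p = 16
`p, m = m, p` → p = 22; m = 16
So p = 22

Answer: 22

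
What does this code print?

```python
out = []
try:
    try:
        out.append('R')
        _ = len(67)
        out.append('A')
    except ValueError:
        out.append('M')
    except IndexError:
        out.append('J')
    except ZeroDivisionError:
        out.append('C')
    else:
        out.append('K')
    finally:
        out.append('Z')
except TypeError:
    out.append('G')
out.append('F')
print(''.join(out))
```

Execution trace: 'R' (try body) → 'Z' (finally) → 'G' (outer except TypeError) → 'F' (after the try/except). Output: RZGF

Answer: RZGF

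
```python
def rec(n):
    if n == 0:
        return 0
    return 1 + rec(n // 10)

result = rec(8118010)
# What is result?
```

Count of digits of 8118010: 7

Answer: 7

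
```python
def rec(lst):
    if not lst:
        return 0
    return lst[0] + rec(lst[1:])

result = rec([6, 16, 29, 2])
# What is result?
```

6 + 16 + 29 + 2 + 0 = 53

Answer: 53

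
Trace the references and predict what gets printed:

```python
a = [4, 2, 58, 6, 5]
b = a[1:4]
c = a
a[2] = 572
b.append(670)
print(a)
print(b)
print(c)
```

Key concept: slice vs alias.
Step by step:
`a = [4, 2, 58, 6, 5]` → a = [4, 2, 58, 6, 5]
`b = a[1:4]` → b = [2, 58, 6]
`c = a` → c = [4, 2, 58, 6, 5] (same object as a)
`a[2] = 572` → a = [4, 2, 572, 6, 5] (same object as c); c = [4, 2, 572, 6, 5] (same object as a)
`b.append(670)` → b = [2, 58, 6, 670]
`print(a)` → prints [4, 2, 572, 6, 5]
`print(b)` → prints [2, 58, 6, 670]
`print(c)` → prints [4, 2, 572, 6, 5]

Answer:
[4, 2, 572, 6, 5]
[2, 58, 6, 670]
[4, 2, 572, 6, 5]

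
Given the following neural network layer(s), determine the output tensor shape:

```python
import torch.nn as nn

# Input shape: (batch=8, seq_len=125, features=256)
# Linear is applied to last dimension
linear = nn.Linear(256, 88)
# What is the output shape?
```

Input: (8, 125, 256) -> Output: (8, 125, 88)

Answer: (8, 125, 88)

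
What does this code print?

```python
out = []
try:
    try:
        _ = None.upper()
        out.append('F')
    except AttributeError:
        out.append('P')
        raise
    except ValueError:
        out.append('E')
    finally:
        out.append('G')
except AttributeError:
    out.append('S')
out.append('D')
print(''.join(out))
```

Execution trace: 'P' (inner except AttributeError) → 'G' (inner finally) → 'S' (outer except AttributeError) → 'D' (after the try/except). Output: PGSD

Answer: PGSD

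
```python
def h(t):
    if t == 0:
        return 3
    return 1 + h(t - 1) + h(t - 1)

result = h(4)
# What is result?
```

h(t) = 1 + 2·h(t-1), h(0)=3. Closed form: (3+1)·2^4 - 1 = 63.

Answer: 63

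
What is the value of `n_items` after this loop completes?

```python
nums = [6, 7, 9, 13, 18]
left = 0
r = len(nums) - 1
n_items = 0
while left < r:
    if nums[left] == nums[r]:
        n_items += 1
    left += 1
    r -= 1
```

Count matching pairs from ends
`n_items` takes the values: 0

Answer: 0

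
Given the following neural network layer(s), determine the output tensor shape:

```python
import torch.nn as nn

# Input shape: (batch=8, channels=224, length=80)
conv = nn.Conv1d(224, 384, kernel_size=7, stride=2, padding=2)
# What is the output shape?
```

Input: (8, 224, 80) -> Output: (8, 384, 39)

Answer: (8, 384, 39)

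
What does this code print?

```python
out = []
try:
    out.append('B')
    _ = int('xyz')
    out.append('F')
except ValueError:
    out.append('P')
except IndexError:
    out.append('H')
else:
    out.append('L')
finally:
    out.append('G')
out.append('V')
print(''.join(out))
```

Execution trace: 'B' (try body) → 'P' (except ValueError) → 'G' (finally) → 'V' (after the try/except). Output: BPGV

Answer: BPGV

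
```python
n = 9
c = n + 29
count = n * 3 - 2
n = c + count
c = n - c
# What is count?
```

Trace:
`n = 9` → n = 9
`c = n + 29` → c = 38
`count = n * 3 - 2` → count = 25
`n = c + count` → n = 63
`c = n - c` → c = 25
So count = 25

Answer: 25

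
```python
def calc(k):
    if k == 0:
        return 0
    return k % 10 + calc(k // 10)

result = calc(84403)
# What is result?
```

Sum of digits of 84403: 3 + 0 + 4 + 4 + 8 = 19

Answer: 19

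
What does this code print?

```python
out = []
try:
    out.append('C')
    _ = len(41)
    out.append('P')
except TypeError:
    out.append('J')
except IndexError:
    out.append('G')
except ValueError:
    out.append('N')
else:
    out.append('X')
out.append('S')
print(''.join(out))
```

Execution trace: 'C' (try body) → 'J' (except TypeError) → 'S' (after the try/except). Output: CJS

Answer: CJS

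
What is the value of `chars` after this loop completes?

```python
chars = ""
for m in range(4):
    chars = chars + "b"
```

Repeat 'b' 4 times
`chars` takes the values: "" → "b" → "bb" → "bbb" → "bbbb"

Answer: "bbbb"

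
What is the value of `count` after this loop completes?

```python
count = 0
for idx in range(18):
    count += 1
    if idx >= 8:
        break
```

Loop breaks when idx reaches 8, count is 9
`count` takes the values: 0 → 1 → 2 → 3 → 4 → 5 → 6 → 7 → 8 → 9

Answer: 9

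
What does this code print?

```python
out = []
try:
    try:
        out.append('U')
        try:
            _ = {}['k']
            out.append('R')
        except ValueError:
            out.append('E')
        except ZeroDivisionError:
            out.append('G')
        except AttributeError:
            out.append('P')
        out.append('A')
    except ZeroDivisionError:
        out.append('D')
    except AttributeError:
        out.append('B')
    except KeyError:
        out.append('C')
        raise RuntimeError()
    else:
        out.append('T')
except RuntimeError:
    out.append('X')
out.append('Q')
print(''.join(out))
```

Execution trace: 'U' (try body) → 'C' (except KeyError) → 'X' (outer except RuntimeError) → 'Q' (after the try/except). Output: UCXQ

Answer: UCXQ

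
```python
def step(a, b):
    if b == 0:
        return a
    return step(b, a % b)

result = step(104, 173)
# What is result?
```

step(104, 173) -> step(173, 104) -> step(104, 69) -> step(69, 35) -> step(35, 34) -> step(34, 1) -> step(1, 0) -> 1

Answer: 1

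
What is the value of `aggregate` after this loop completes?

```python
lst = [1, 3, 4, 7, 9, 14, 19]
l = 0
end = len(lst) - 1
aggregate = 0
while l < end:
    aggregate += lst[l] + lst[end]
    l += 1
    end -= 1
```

Sum of pairs from ends
`aggregate` takes the values: 0 → 20 → 37 → 50

Answer: 50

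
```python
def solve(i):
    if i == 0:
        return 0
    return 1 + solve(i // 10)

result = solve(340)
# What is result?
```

Count of digits of 340: 3

Answer: 3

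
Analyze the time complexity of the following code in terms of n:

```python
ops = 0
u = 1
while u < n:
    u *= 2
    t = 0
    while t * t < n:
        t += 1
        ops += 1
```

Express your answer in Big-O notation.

Each loop level contributes: log n × √n. Multiplying the contributions gives O(√n log n).

Answer: O(√n log n)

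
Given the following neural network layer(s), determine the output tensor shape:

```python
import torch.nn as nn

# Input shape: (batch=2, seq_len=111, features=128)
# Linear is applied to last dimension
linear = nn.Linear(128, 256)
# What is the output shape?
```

Input: (2, 111, 128) -> Output: (2, 111, 256)

Answer: (2, 111, 256)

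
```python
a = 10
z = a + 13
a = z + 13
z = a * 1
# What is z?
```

Trace:
`a = 10` → a = 10
`z = a + 13` → z = 23
`a = z + 13` → a = 36
`z = a * 1` → z = 36
So z = 36

Answer: 36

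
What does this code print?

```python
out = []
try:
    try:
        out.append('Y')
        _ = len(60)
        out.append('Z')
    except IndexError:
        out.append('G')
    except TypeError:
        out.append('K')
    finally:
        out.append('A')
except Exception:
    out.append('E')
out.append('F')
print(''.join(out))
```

Execution trace: 'Y' (inner try body) → 'K' (inner except TypeError) → 'A' (inner finally) → 'F' (after the try/except). Output: YKAF

Answer: YKAF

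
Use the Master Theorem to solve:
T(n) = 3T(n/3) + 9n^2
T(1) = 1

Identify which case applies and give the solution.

a=3, b=3, f(n)=9n^2. log_3(3) = 1. Since c=2 > 1 and the regularity condition holds (3(n/3)^2 = (3/3^2)n^2 with 3/3^2 < 1), Case 3 applies: T(n) = Θ(f(n)) = O(n^2).

Answer: O(n^2) - Case 3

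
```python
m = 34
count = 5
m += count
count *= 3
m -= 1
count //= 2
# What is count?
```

Trace:
`m = 34` → m = 34
`count = 5` → count = 5
`m += count` → m = 39
`count *= 3` → count = 15
`m -= 1` → m = 38
`count //= 2` → count = 7
So count = 7

Answer: 7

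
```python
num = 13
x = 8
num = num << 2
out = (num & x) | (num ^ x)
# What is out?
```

Trace:
`num = 13` → num = 13
`x = 8` → x = 8
`num = num << 2` → num = 52
`out = (num & x) | (num ^ x)` → out = 60
So out = 60

Answer: 60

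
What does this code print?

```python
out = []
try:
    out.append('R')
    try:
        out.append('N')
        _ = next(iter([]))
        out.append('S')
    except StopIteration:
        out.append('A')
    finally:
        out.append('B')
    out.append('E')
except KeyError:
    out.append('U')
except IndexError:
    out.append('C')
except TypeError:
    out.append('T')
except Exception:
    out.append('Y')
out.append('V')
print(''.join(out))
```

Execution trace: 'R' (try body) → 'N' (inner try body) → 'A' (inner except StopIteration) → 'B' (inner finally) → 'E' (try body, no exception) → 'V' (after the try/except). Output: RNABEV

Answer: RNABEV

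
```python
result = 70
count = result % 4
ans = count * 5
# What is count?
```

Trace:
`result = 70` → result = 70
`count = result % 4` → count = 2
`ans = count * 5` → ans = 10
So count = 2

Answer: 2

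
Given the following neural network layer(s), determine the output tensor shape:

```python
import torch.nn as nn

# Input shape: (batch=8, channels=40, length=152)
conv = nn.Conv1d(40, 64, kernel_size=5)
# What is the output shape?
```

Input: (8, 40, 152) -> Output: (8, 64, 148)

Answer: (8, 64, 148)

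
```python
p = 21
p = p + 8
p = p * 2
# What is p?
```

Trace:
`p = 21` → p = 21
`p = p + 8` → p = 29
`p = p * 2` → p = 58
So p = 58

Answer: 58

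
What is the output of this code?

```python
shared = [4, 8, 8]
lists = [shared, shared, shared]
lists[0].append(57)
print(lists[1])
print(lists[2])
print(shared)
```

Key concept: list of same reference.
Step by step:
`shared = [4, 8, 8]` → shared = [4, 8, 8]
`lists = [shared, shared, shared]` → lists = [[4, 8, 8], [4, 8, 8], [4, 8, 8]]
`lists[0].append(57)` → shared = [4, 8, 8, 57]; lists = [[4, 8, 8, 57], [4, 8, 8, 57], [4, 8, 8, 57]]
`print(lists[1])` → prints [4, 8, 8, 57]
`print(lists[2])` → prints [4, 8, 8, 57]
`print(shared)` → prints [4, 8, 8, 57]

Answer:
[4, 8, 8, 57]
[4, 8, 8, 57]
[4, 8, 8, 57]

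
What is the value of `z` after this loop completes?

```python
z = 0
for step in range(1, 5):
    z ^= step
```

XOR of 1 to 4
`z` takes the values: 0 → 1 → 3 → 0 → 4

Answer: 4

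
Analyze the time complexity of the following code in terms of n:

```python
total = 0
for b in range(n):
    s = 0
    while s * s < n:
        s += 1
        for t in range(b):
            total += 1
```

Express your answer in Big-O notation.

Each loop level contributes: n × √n × n. Multiplying the contributions gives O(n^2√n).

Answer: O(n^2√n)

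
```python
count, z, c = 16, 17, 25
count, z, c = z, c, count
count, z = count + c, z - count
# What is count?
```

Trace:
`count, z, c = 16, 17, 25` → count = 16; z = 17; c = 25
`count, z, c = z, c, count` → count = 17; z = 25; c = 16
`count, z = count + c, z - count` → count = 33; z = 8
So count = 33

Answer: 33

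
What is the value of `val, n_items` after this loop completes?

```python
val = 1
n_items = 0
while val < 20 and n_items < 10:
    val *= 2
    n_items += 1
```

Double until >= 20 or 10 iterations
`val, n_items` takes the values: (1, 0) → (2, 0) → (2, 1) → (4, 1) → (4, 2) → (8, 2) → (8, 3) → (16, 3) → (16, 4) → (32, 4) → (32, 5)

Answer: 32, 5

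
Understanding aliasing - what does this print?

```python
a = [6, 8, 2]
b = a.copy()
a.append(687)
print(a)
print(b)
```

Key concept: list.copy() creates independent copy.
Step by step:
`a = [6, 8, 2]` → a = [6, 8, 2]
`b = a.copy()` → b = [6, 8, 2]
`a.append(687)` → a = [6, 8, 2, 687]
`print(a)` → prints [6, 8, 2, 687]
`print(b)` → prints [6, 8, 2]

Answer:
[6, 8, 2, 687]
[6, 8, 2]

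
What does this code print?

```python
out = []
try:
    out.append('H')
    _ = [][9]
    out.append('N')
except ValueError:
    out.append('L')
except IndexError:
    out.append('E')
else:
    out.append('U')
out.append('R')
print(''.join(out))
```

Execution trace: 'H' (try body) → 'E' (except IndexError) → 'R' (after the try/except). Output: HER

Answer: HER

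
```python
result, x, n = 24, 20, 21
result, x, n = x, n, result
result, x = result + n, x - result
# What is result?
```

Trace:
`result, x, n = 24, 20, 21` → result = 24; x = 20; n = 21
`result, x, n = x, n, result` → result = 20; x = 21; n = 24
`result, x = result + n, x - result` → result = 44; x = 1
So result = 44

Answer: 44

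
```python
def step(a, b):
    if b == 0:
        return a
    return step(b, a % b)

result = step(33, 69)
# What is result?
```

step(33, 69) -> step(69, 33) -> step(33, 3) -> step(3, 0) -> 3

Answer: 3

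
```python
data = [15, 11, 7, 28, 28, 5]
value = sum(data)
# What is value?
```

Trace:
`data = [15, 11, 7, 28, 28, 5]` → data = [15, 11, 7, 28, 28, 5]
`value = sum(data)` → value = 94
So value = 94

Answer: 94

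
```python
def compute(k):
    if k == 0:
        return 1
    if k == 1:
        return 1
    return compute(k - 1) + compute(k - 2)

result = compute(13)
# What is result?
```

Build up from base cases: compute(0)=1, compute(1)=1, compute(2)=2, compute(3)=3, compute(4)=5, compute(5)=8, compute(6)=13, ..., compute(13)=377

Answer: 377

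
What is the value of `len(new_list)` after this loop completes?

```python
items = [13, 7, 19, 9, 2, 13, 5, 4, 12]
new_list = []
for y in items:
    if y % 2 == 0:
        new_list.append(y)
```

Count even numbers in [13, 7, 19, 9, 2, 13, 5, 4, 12]
`new_list` takes the values: [] → [2] → [2, 4] → [2, 4, 12]
So `len(new_list)` = 3

Answer: 3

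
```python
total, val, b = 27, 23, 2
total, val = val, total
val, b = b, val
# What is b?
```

Trace:
`total, val, b = 27, 23, 2` → total = 27; val = 23; b = 2
`total, val = val, total` → total = 23; val = 27
`val, b = b, val` → val = 2; b = 27
So b = 27

Answer: 27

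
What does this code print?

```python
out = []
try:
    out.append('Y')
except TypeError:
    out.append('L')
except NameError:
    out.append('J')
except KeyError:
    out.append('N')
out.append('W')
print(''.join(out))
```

Execution trace: 'Y' (try body, no exception) → 'W' (after the try/except). Output: YW

Answer: YW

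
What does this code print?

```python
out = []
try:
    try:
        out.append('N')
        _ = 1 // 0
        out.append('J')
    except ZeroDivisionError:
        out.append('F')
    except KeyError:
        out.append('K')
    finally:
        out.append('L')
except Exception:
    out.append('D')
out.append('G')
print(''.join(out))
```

Execution trace: 'N' (inner try body) → 'F' (inner except ZeroDivisionError) → 'L' (inner finally) → 'G' (after the try/except). Output: NFLG

Answer: NFLG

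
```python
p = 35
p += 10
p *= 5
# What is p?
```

Trace:
`p = 35` → p = 35
`p += 10` → p = 45
`p *= 5` → p = 225
So p = 225

Answer: 225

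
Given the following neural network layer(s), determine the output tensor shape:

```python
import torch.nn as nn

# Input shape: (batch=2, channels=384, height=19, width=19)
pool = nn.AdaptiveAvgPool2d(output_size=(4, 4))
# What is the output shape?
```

Input: (2, 384, 19, 19) -> Output: (2, 384, 4, 4)

Answer: (2, 384, 4, 4)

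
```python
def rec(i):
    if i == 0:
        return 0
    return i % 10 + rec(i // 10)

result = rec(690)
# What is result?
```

Sum of digits of 690: 0 + 9 + 6 = 15

Answer: 15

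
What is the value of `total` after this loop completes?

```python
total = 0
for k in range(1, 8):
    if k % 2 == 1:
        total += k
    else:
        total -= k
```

Add odd, subtract even
`total` takes the values: 0 → 1 → -1 → 2 → -2 → 3 → -3 → 4

Answer: 4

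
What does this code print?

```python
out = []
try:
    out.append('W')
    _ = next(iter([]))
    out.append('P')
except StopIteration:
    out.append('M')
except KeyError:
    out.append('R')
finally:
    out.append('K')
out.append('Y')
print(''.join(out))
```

Execution trace: 'W' (try body) → 'M' (except StopIteration) → 'K' (finally) → 'Y' (after the try/except). Output: WMKY

Answer: WMKY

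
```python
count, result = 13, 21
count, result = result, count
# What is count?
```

Trace:
`count, result = 13, 21` → count = 13; result = 21
`count, result = result, count` → count = 21; result = 13
So count = 21

Answer: 21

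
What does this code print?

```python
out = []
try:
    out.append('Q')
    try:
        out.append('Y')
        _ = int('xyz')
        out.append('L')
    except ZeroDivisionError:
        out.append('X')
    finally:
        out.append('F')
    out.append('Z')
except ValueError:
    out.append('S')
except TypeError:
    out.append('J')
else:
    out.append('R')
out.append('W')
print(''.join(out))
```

Execution trace: 'Q' (try body) → 'Y' (inner try body) → 'F' (inner finally) → 'S' (except ValueError) → 'W' (after the try/except). Output: QYFSW

Answer: QYFSW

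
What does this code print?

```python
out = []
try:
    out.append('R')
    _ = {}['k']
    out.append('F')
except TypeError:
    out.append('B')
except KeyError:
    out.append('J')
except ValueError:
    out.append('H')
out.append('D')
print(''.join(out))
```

Execution trace: 'R' (try body) → 'J' (except KeyError) → 'D' (after the try/except). Output: RJD

Answer: RJD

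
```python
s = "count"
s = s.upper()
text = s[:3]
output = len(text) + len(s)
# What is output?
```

Trace:
`s = "count"` → s = 'count'
`s = s.upper()` → s = 'COUNT'
`text = s[:3]` → text = 'COU'
`output = len(text) + len(s)` → output = 8
So output = 8

Answer: 8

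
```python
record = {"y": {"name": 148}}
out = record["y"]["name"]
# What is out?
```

Trace:
`record = {"y": {"name": 148}}` → record = {'y': {'name': 148}}
`out = record["y"]["name"]` → out = 148
So out = 148

Answer: 148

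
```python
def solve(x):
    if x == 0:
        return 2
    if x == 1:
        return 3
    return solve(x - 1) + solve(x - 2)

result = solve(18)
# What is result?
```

Build up from base cases: solve(0)=2, solve(1)=3, solve(2)=5, solve(3)=8, solve(4)=13, solve(5)=21, solve(6)=34, ..., solve(18)=10946

Answer: 10946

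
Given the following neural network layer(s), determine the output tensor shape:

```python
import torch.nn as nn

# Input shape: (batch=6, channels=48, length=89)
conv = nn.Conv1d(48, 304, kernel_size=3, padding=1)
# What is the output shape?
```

Input: (6, 48, 89) -> Output: (6, 304, 89)

Answer: (6, 304, 89)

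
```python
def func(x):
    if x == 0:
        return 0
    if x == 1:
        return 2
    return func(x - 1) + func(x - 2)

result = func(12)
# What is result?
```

Build up from base cases: func(0)=0, func(1)=2, func(2)=2, func(3)=4, func(4)=6, func(5)=10, func(6)=16, ..., func(12)=288

Answer: 288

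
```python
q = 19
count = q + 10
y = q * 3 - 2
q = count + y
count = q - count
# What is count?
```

Trace:
`q = 19` → q = 19
`count = q + 10` → count = 29
`y = q * 3 - 2` → y = 55
`q = count + y` → q = 84
`count = q - count` → count = 55
So count = 55

Answer: 55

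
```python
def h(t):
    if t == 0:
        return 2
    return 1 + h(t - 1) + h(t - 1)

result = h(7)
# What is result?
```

h(t) = 1 + 2·h(t-1), h(0)=2. Closed form: (2+1)·2^7 - 1 = 383.

Answer: 383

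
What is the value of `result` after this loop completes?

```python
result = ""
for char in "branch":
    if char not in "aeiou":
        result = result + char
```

Remove vowels from 'branch'
`result` takes the values: "" → "b" → "br" → "brn" → "brnc" → "brnch"

Answer: "brnch"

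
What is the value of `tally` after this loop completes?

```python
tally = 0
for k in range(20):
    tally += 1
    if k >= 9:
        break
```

Loop breaks when k reaches 9, tally is 10
`tally` takes the values: 0 → 1 → 2 → 3 → 4 → 5 → 6 → 7 → 8 → 9 → 10

Answer: 10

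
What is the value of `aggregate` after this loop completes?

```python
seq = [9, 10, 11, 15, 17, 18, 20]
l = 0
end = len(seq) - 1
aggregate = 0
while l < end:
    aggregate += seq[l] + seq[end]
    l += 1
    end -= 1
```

Sum of pairs from ends
`aggregate` takes the values: 0 → 29 → 57 → 85

Answer: 85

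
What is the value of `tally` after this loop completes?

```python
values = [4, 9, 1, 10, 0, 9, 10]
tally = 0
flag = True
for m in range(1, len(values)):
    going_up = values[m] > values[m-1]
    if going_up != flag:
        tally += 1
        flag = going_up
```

Count direction changes in [4, 9, 1, 10, 0, 9, 10]
`tally` takes the values: 0 → 1 → 2 → 3 → 4

Answer: 4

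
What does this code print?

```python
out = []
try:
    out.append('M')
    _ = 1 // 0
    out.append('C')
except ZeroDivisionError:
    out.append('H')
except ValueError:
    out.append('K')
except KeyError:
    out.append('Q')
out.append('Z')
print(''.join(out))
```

Execution trace: 'M' (try body) → 'H' (except ZeroDivisionError) → 'Z' (after the try/except). Output: MHZ

Answer: MHZ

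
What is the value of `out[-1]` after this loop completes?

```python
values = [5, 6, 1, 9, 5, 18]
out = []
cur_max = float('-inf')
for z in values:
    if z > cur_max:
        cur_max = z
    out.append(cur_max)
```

Running max ends at 18
`out` takes the values: [] → [5] → [5, 6] → [5, 6, 6] → [5, 6, 6, 9] → [5, 6, 6, 9, 9] → [5, 6, 6, 9, 9, 18]
So `out[-1]` = 18

Answer: 18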